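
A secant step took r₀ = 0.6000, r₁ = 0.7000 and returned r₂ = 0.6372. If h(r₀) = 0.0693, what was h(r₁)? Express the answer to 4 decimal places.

-0.1170

The secant line through (0.6000, 0.0693) and (0.7000, h(r₁)) crosses zero at r₂ = 0.6372.
So (0.6000, 0.0693), (0.7000, h(r₁)), (0.6372, 0) are collinear:
h(r₁) = 0.0693 · (0.7000 − 0.6372) / (0.6000 − 0.6372) = 0.0693 · (0.062800)/(-0.037200) = -0.116990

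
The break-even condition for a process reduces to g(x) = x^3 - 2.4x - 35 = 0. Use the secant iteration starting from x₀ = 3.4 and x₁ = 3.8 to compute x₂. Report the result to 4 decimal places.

3.5056

g(3.4) = -3.856000, g(3.8) = 10.752000
x₂ = 3.800000 − 10.752000·(3.800000 − 3.400000) / (10.752000 − (-3.856000)) = 3.800000 − (4.300800)/(14.608000) = 3.505586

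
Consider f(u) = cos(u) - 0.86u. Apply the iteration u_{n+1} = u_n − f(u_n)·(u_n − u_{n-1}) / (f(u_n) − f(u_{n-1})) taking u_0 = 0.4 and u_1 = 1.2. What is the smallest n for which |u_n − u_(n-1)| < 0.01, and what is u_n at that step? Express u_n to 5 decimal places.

n = 4, u_n = 0.80553

f(0.4) = 0.5770610, f(1.2) = -0.6696422
u_2 = 1.2000000 − (-0.6696422)·(0.8000000)/(-1.2467032) = 0.7702957;  |Δ| = 0.4297043
f(0.7702957) = 0.0552506
u_3 = 0.7702957 − 0.0552506·(-0.4297043)/(0.7248928) = 0.8030473;  |Δ| = 0.0327516
f(0.8030473) = 0.0038969
u_4 = 0.8030473 − 0.0038969·(0.0327516)/(-0.0513537) = 0.8055325;  |Δ| = 0.0024853
|u_4 − u_3| = 0.0024853 < 0.01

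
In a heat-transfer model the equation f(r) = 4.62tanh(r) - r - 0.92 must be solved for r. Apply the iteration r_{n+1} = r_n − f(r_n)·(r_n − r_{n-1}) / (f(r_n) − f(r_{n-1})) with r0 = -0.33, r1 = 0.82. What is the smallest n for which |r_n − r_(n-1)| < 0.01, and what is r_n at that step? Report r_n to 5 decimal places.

f(-0.33) = -2.0615660, f(0.82) = 1.3788228
r2 = 0.8200000 − 1.3788228·(1.1500000)/(3.4403888) = 0.3591084;  |Δ| = 0.4608916
f(0.3591084) = 0.3121511
r3 = 0.3591084 − 0.3121511·(-0.4608916)/(-1.0666717) = 0.2242330;  |Δ| = 0.1348754
f(0.2242330) = -0.1252971
r4 = 0.2242330 − (-0.1252971)·(-0.1348754)/(-0.4374482) = 0.2628650;  |Δ| = 0.0386320
f(0.2628650) = 0.0043517
r5 = 0.2628650 − 0.0043517·(0.0386320)/(0.1296488) = 0.2615683;  |Δ| = 0.0012967
|r5 − r4| = 0.0012967 < 0.01

n = 5, r_n = 0.26157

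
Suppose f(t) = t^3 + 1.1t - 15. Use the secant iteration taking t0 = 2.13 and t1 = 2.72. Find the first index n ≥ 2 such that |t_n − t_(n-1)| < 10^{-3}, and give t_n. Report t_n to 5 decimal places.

n = 5, t_n = 2.31773

f(2.13) = -2.9934030, f(2.72) = 8.1156480
t2 = 2.7200000 − 8.1156480·(0.5900000)/(11.1090510) = 2.2889792;  |Δ| = 0.4310208
f(2.2889792) = -0.4891867
t3 = 2.2889792 − (-0.4891867)·(-0.4310208)/(-8.6048347) = 2.3134828;  |Δ| = 0.0245036
f(2.3134828) = -0.0729401
t4 = 2.3134828 − (-0.0729401)·(0.0245036)/(0.4162466) = 2.3177766;  |Δ| = 0.0042938
f(2.3177766) = 0.0008557
t5 = 2.3177766 − 0.0008557·(0.0042938)/(0.0737958) = 2.3177269;  |Δ| = 0.0000498
|t5 − t4| = 0.0000498 < 10^{-3}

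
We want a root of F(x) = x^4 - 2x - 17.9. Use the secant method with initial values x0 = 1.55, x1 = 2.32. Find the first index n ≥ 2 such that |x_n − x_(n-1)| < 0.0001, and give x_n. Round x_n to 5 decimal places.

n = 6, x_n = 2.17170

F(1.55) = -15.2279937, F(2.32) = 6.4302298
x2 = 2.3200000 − 6.4302298·(0.7700000)/(21.6582235) = 2.0913904;  |Δ| = 0.2286096
F(2.0913904) = -2.9516574
x3 = 2.0913904 − (-2.9516574)·(-0.2286096)/(-9.3818872) = 2.1633138;  |Δ| = 0.0719234
F(2.1633138) = -0.3249136
x4 = 2.1633138 − (-0.3249136)·(0.0719234)/(2.6267438) = 2.1722103;  |Δ| = 0.0088965
F(2.1722103) = 0.0198008
x5 = 2.1722103 − 0.0198008·(0.0088965)/(0.3447144) = 2.1716993;  |Δ| = 0.0005110
F(2.1716993) = -0.0001210
x6 = 2.1716993 − (-0.0001210)·(-0.0005110)/(-0.0199218) = 2.1717024;  |Δ| = 0.0000031
|x6 − x5| = 0.0000031 < 0.0001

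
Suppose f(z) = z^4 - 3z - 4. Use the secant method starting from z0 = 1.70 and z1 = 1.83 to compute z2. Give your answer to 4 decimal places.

1.7393

f(1.70) = -0.747900, f(1.83) = 1.725131
z2 = 1.830000 − 1.725131·(1.830000 − 1.700000) / (1.725131 − (-0.747900)) = 1.830000 − (0.224267)/(2.473031) = 1.739315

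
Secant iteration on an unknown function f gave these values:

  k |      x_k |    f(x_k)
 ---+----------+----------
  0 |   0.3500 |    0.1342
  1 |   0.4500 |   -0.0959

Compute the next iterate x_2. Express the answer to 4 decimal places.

0.4083

x_2 = 0.4500 − (-0.0959)·(0.4500 − 0.3500) / (-0.0959 − 0.1342)
   = 0.4500 − (-0.009590)/(-0.230100) = 0.408322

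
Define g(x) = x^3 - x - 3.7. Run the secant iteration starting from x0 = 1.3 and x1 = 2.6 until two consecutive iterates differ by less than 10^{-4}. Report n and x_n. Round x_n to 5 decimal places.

g(1.3) = -2.8030000, g(2.6) = 11.2760000
x2 = 2.6000000 − 11.2760000·(1.3000000)/(14.0790000) = 1.5588181;  |Δ| = 1.0411819
g(1.5588181) = -1.4710244
x3 = 1.5588181 − (-1.4710244)·(-1.0411819)/(-12.7470244) = 1.6789719;  |Δ| = 0.1201538
g(1.6789719) = -0.6460394
x4 = 1.6789719 − (-0.6460394)·(0.1201538)/(0.8249850) = 1.7730635;  |Δ| = 0.0940915
g(1.7730635) = 0.1010122
x5 = 1.7730635 − 0.1010122·(0.0940915)/(0.7470516) = 1.7603409;  |Δ| = 0.0127225
g(1.7603409) = -0.0053960
x6 = 1.7603409 − (-0.0053960)·(-0.0127225)/(-0.1064082) = 1.7609861;  |Δ| = 0.0006452
g(1.7609861) = -0.0000413
x7 = 1.7609861 − (-0.0000413)·(0.0006452)/(0.0053547) = 1.7609911;  |Δ| = 0.0000050
|x7 − x6| = 0.0000050 < 10^{-4}

n = 7, x_n = 1.76099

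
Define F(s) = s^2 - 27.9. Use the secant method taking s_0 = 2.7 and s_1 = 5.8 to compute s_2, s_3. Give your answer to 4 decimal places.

5.1247, 5.2746

F(2.7) = -20.610000, F(5.8) = 5.740000
s_2 = 5.800000 − 5.740000·(5.800000 − 2.700000) / (5.740000 − (-20.610000)) = 5.800000 − (17.794000)/(26.350000) = 5.124706
F(5.124706) = -1.637390
s_3 = 5.124706 − (-1.637390)·(5.124706 − 5.800000) / (-1.637390 − 5.740000) = 5.124706 − (1.105720)/(-7.377390) = 5.274585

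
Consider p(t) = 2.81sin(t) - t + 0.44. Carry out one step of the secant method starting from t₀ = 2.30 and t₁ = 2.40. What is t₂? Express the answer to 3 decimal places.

p(2.30) = 0.23543, p(2.40) = -0.06195
t₂ = 2.40000 − (-0.06195)·(2.40000 − 2.30000) / (-0.06195 − 0.23543) = 2.40000 − (-0.00619)/(-0.29738) = 2.37917

2.379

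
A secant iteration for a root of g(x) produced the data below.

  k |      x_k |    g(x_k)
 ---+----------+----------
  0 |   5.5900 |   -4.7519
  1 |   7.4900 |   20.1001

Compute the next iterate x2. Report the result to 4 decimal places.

x2 = 7.4900 − 20.1001·(7.4900 − 5.5900) / (20.1001 − (-4.7519))
   = 7.4900 − (38.190190)/(24.852000) = 5.953295

5.9533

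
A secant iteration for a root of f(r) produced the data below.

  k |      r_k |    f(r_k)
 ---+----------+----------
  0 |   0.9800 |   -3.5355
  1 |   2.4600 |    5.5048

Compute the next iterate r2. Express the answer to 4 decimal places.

r2 = 2.4600 − 5.5048·(2.4600 − 0.9800) / (5.5048 − (-3.5355))
   = 2.4600 − (8.147104)/(9.040300) = 1.558802

1.5588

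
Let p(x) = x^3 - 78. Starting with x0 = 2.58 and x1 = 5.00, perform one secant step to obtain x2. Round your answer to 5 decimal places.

3.94516

p(2.58) = -60.8264880, p(5.00) = 47.0000000
x2 = 5.0000000 − 47.0000000·(5.0000000 − 2.5800000) / (47.0000000 − (-60.8264880)) = 5.0000000 − (113.7400000)/(107.8264880) = 3.9451571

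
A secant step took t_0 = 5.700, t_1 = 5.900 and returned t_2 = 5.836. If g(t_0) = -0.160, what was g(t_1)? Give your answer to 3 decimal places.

0.075

The secant line through (5.700, -0.160) and (5.900, g(t_1)) crosses zero at t_2 = 5.836.
So (5.700, -0.160), (5.900, g(t_1)), (5.836, 0) are collinear:
g(t_1) = -0.160 · (5.900 − 5.836) / (5.700 − 5.836) = -0.160 · (0.06400)/(-0.13600) = 0.07529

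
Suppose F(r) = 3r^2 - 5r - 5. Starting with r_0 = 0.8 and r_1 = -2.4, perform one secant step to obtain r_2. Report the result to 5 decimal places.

F(0.8) = -7.0800000, F(-2.4) = 24.2800000
r_2 = -2.4000000 − 24.2800000·(-2.4000000 − 0.8000000) / (24.2800000 − (-7.0800000)) = -2.4000000 − (-77.6960000)/(31.3600000) = 0.0775510

0.07755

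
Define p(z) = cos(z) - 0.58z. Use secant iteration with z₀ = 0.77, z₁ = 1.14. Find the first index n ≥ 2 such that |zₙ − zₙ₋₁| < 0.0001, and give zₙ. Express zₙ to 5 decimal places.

n = 5, zₙ = 0.97192

p(0.77) = 0.2713107, p(1.14) = -0.2436055
z₂ = 1.1400000 − (-0.2436055)·(0.3700000)/(-0.5149162) = 0.9649540;  |Δ| = 0.1750460
p(0.9649540) = 0.0097814
z₃ = 0.9649540 − 0.0097814·(-0.1750460)/(0.2533869) = 0.9717112;  |Δ| = 0.0067573
p(0.9717112) = 0.0002946
z₄ = 0.9717112 − 0.0002946·(0.0067573)/(-0.0094868) = 0.9719211;  |Δ| = 0.0002099
p(0.9719211) = -0.0000004
z₅ = 0.9719211 − (-0.0000004)·(0.0002099)/(-0.0002951) = 0.9719208;  |Δ| = 0.0000003
|z₅ − z₄| = 0.0000003 < 0.0001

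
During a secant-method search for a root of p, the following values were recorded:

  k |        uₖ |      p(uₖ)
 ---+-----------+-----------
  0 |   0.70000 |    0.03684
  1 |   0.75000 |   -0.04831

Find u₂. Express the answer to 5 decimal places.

u₂ = 0.75000 − (-0.04831)·(0.75000 − 0.70000) / (-0.04831 − 0.03684)
   = 0.75000 − (-0.0024155)/(-0.0851500) = 0.7216324

0.72163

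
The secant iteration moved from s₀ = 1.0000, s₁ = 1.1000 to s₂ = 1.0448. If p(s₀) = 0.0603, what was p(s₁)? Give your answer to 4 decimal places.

-0.0743

The secant line through (1.0000, 0.0603) and (1.1000, p(s₁)) crosses zero at s₂ = 1.0448.
So (1.0000, 0.0603), (1.1000, p(s₁)), (1.0448, 0) are collinear:
p(s₁) = 0.0603 · (1.1000 − 1.0448) / (1.0000 − 1.0448) = 0.0603 · (0.055200)/(-0.044800) = -0.074298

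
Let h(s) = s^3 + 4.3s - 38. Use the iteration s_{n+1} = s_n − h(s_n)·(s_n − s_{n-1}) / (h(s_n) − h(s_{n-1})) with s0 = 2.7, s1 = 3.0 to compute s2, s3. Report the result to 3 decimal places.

h(2.7) = -6.70700, h(3.0) = 1.90000
s2 = 3.00000 − 1.90000·(3.00000 − 2.70000) / (1.90000 − (-6.70700)) = 3.00000 − (0.57000)/(8.60700) = 2.93377
h(2.93377) = -0.13367
s3 = 2.93377 − (-0.13367)·(2.93377 − 3.00000) / (-0.13367 − 1.90000) = 2.93377 − (0.00885)/(-2.03367) = 2.93813

2.934, 2.938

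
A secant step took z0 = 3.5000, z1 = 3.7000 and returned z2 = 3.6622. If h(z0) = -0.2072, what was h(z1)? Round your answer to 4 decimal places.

The secant line through (3.5000, -0.2072) and (3.7000, h(z1)) crosses zero at z2 = 3.6622.
So (3.5000, -0.2072), (3.7000, h(z1)), (3.6622, 0) are collinear:
h(z1) = -0.2072 · (3.7000 − 3.6622) / (3.5000 − 3.6622) = -0.2072 · (0.037800)/(-0.162200) = 0.048287

0.0483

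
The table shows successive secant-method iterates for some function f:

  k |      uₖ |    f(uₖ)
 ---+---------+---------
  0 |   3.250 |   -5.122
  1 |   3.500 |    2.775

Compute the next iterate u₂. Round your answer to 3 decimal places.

u₂ = 3.500 − 2.775·(3.500 − 3.250) / (2.775 − (-5.122))
   = 3.500 − (0.69375)/(7.89700) = 3.41215

3.412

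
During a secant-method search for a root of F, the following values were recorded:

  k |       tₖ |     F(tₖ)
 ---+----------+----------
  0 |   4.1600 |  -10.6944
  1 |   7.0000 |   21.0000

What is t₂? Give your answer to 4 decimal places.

5.1183

t₂ = 7.0000 − 21.0000·(7.0000 − 4.1600) / (21.0000 − (-10.6944))
   = 7.0000 − (59.640000)/(31.694400) = 5.118280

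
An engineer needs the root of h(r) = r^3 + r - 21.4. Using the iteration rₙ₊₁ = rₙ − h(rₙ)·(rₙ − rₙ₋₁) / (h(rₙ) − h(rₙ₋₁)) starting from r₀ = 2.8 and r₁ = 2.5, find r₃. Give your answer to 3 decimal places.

h(2.8) = 3.35200, h(2.5) = -3.27500
r₂ = 2.50000 − (-3.27500)·(2.50000 − 2.80000) / (-3.27500 − 3.35200) = 2.50000 − (0.98250)/(-6.62700) = 2.64826
h(2.64826) = -0.17881
r₃ = 2.64826 − (-0.17881)·(2.64826 − 2.50000) / (-0.17881 − (-3.27500)) = 2.64826 − (-0.02651)/(3.09619) = 2.65682

2.657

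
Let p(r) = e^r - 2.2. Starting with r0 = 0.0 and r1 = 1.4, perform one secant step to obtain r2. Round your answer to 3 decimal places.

p(0.0) = -1.20000, p(1.4) = 1.85520
r2 = 1.40000 − 1.85520·(1.40000 − 0.00000) / (1.85520 − (-1.20000)) = 1.40000 − (2.59728)/(3.05520) = 0.54988

0.550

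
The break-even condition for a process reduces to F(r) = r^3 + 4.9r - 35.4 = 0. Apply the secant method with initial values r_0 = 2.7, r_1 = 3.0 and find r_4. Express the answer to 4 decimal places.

2.7904

F(2.7) = -2.487000, F(3.0) = 6.300000
r_2 = 3.000000 − 6.300000·(3.000000 − 2.700000) / (6.300000 − (-2.487000)) = 3.000000 − (1.890000)/(8.787000) = 2.784910
F(2.784910) = -0.154962
r_3 = 2.784910 − (-0.154962)·(2.784910 − 3.000000) / (-0.154962 − 6.300000) = 2.784910 − (0.033331)/(-6.454962) = 2.790073
F(2.790073) = -0.009295
r_4 = 2.790073 − (-0.009295)·(2.790073 − 2.784910) / (-0.009295 − (-0.154962)) = 2.790073 − (-0.000048)/(0.145667) = 2.790403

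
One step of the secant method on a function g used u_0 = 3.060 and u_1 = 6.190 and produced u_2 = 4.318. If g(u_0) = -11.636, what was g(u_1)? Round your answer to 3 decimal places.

17.315

The secant line through (3.060, -11.636) and (6.190, g(u_1)) crosses zero at u_2 = 4.318.
So (3.060, -11.636), (6.190, g(u_1)), (4.318, 0) are collinear:
g(u_1) = -11.636 · (6.190 − 4.318) / (3.060 − 4.318) = -11.636 · (1.87200)/(-1.25800) = 17.31526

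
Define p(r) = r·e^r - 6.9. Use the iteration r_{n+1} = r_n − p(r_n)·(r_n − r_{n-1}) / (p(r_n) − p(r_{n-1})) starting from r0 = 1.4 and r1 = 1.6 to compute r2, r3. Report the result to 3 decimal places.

1.509, 1.515

p(1.4) = -1.22272, p(1.6) = 1.02485
r2 = 1.60000 − 1.02485·(1.60000 − 1.40000) / (1.02485 − (-1.22272)) = 1.60000 − (0.20497)/(2.24757) = 1.50880
p(1.50880) = -0.07822
r3 = 1.50880 − (-0.07822)·(1.50880 − 1.60000) / (-0.07822 − 1.02485) = 1.50880 − (0.00713)/(-1.10307) = 1.51527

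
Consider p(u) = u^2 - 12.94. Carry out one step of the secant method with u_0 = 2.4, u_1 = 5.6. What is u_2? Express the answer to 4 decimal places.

3.2975

p(2.4) = -7.180000, p(5.6) = 18.420000
u_2 = 5.600000 − 18.420000·(5.600000 − 2.400000) / (18.420000 − (-7.180000)) = 5.600000 − (58.944000)/(25.600000) = 3.297500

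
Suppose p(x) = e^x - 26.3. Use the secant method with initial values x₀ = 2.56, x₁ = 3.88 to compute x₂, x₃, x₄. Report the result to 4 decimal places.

3.0571, 3.2096, 3.2762

p(2.56) = -13.364183, p(3.88) = 22.124215
x₂ = 3.880000 − 22.124215·(3.880000 − 2.560000) / (22.124215 − (-13.364183)) = 3.880000 − (29.203964)/(35.488398) = 3.057084
p(3.057084) = -5.034540
x₃ = 3.057084 − (-5.034540)·(3.057084 − 3.880000) / (-5.034540 − 22.124215) = 3.057084 − (4.143002)/(-27.158755) = 3.209632
p(3.209632) = -1.530037
x₄ = 3.209632 − (-1.530037)·(3.209632 − 3.057084) / (-1.530037 − (-5.034540)) = 3.209632 − (-0.233403)/(3.504503) = 3.276233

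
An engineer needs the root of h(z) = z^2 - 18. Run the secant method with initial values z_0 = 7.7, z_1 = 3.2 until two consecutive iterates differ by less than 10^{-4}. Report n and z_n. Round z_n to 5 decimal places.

h(7.7) = 41.2900000, h(3.2) = -7.7600000
z_2 = 3.2000000 − (-7.7600000)·(-4.5000000)/(-49.0500000) = 3.9119266;  |Δ| = 0.7119266
h(3.9119266) = -2.6968302
z_3 = 3.9119266 − (-2.6968302)·(0.7119266)/(5.0631698) = 4.2911249;  |Δ| = 0.3791983
h(4.2911249) = 0.4137527
z_4 = 4.2911249 − 0.4137527·(0.3791983)/(3.1105829) = 4.2406860;  |Δ| = 0.0504389
h(4.2406860) = -0.0165823
z_5 = 4.2406860 − (-0.0165823)·(-0.0504389)/(-0.4303349) = 4.2426296;  |Δ| = 0.0019436
h(4.2426296) = -0.0000943
z_6 = 4.2426296 − (-0.0000943)·(0.0019436)/(0.0164880) = 4.2426407;  |Δ| = 0.0000111
|z_6 − z_5| = 0.0000111 < 10^{-4}

n = 6, z_n = 4.24264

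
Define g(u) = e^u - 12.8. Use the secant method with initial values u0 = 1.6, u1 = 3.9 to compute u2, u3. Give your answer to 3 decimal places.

2.006, 2.248

g(1.6) = -7.84697, g(3.9) = 36.60245
u2 = 3.90000 − 36.60245·(3.90000 − 1.60000) / (36.60245 − (-7.84697)) = 3.90000 − (84.18563)/(44.44942) = 2.00604
g(2.00604) = -5.36622
u3 = 2.00604 − (-5.36622)·(2.00604 − 3.90000) / (-5.36622 − 36.60245) = 2.00604 − (10.16342)/(-41.96866) = 2.24820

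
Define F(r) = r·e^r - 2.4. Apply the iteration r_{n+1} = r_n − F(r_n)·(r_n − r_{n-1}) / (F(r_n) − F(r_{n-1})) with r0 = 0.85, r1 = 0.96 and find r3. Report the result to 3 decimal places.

F(0.85) = -0.41130, F(0.96) = 0.10723
r2 = 0.96000 − 0.10723·(0.96000 − 0.85000) / (0.10723 − (-0.41130)) = 0.96000 − (0.01180)/(0.51853) = 0.93725
F(0.93725) = -0.00723
r3 = 0.93725 − (-0.00723)·(0.93725 − 0.96000) / (-0.00723 − 0.10723) = 0.93725 − (0.00016)/(-0.11446) = 0.93869

0.939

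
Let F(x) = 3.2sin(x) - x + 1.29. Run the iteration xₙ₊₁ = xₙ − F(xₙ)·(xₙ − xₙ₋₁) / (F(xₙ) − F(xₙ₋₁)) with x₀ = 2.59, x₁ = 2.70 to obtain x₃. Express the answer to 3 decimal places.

F(2.59) = 0.37694, F(2.70) = -0.04238
x₂ = 2.70000 − (-0.04238)·(2.70000 − 2.59000) / (-0.04238 − 0.37694) = 2.70000 − (-0.00466)/(-0.41933) = 2.68888
F(2.68888) = 0.00082
x₃ = 2.68888 − 0.00082·(2.68888 − 2.70000) / (0.00082 − (-0.04238)) = 2.68888 − (-0.00001)/(0.04320) = 2.68909

2.689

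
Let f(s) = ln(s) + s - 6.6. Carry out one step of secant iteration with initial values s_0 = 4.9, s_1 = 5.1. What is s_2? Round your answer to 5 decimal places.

4.99230

f(4.9) = -0.1107648, f(5.1) = 0.1292405
s_2 = 5.1000000 − 0.1292405·(5.1000000 − 4.9000000) / (0.1292405 − (-0.1107648)) = 5.1000000 − (0.0258481)/(0.2400053) = 4.9923019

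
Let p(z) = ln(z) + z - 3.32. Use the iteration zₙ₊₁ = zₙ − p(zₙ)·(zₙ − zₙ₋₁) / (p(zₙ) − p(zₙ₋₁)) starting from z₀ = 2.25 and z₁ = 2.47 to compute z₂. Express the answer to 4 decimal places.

p(2.25) = -0.259070, p(2.47) = 0.054218
z₂ = 2.470000 − 0.054218·(2.470000 − 2.250000) / (0.054218 − (-0.259070)) = 2.470000 − (0.011928)/(0.313288) = 2.431926

2.4319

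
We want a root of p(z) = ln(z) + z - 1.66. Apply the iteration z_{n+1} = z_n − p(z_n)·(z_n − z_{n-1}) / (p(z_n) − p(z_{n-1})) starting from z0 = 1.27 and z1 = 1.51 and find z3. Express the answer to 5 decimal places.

p(1.27) = -0.1509831, p(1.51) = 0.2621097
z2 = 1.5100000 − 0.2621097·(1.5100000 − 1.2700000) / (0.2621097 − (-0.1509831)) = 1.5100000 − (0.0629063)/(0.4130928) = 1.3577187
p(1.3577187) = 0.0035245
z3 = 1.3577187 − 0.0035245·(1.3577187 − 1.5100000) / (0.0035245 − 0.2621097) = 1.3577187 − (-0.0005367)/(-0.2585851) = 1.3556431

1.35564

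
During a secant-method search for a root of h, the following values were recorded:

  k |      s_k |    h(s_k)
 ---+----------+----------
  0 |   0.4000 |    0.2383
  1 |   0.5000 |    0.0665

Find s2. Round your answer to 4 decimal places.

0.5387

s2 = 0.5000 − 0.0665·(0.5000 − 0.4000) / (0.0665 − 0.2383)
   = 0.5000 − (0.006650)/(-0.171800) = 0.538708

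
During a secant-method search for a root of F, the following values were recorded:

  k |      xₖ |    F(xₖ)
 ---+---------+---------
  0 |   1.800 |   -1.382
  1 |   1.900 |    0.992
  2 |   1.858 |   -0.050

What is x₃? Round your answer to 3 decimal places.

1.860

x₃ = 1.858 − (-0.050)·(1.858 − 1.900) / (-0.050 − 0.992)
   = 1.858 − (0.00210)/(-1.04200) = 1.86002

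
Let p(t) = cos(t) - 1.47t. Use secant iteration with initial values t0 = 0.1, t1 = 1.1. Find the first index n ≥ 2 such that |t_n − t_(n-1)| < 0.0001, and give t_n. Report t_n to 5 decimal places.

n = 5, t_n = 0.57199

p(0.1) = 0.8480042, p(1.1) = -1.1634039
t2 = 1.1000000 − (-1.1634039)·(1.0000000)/(-2.0114080) = 0.5215973;  |Δ| = 0.5784027
p(0.5215973) = 0.1002764
t3 = 0.5215973 − 0.1002764·(-0.5784027)/(1.2636803) = 0.5674951;  |Δ| = 0.0458978
p(0.5674951) = 0.0090323
t4 = 0.5674951 − 0.0090323·(0.0458978)/(-0.0912441) = 0.5720385;  |Δ| = 0.0045434
p(0.5720385) = -0.0000975
t5 = 0.5720385 − (-0.0000975)·(0.0045434)/(-0.0091298) = 0.5719900;  |Δ| = 0.0000485
|t5 − t4| = 0.0000485 < 0.0001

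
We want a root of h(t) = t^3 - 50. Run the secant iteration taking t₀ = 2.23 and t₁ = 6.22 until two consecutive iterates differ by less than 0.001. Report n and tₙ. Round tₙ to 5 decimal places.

h(2.23) = -38.9104330, h(6.22) = 190.6418480
t₂ = 6.2200000 − 190.6418480·(3.9900000)/(229.5522810) = 2.9063280;  |Δ| = 3.3136720
h(2.9063280) = -25.4509967
t₃ = 2.9063280 − (-25.4509967)·(-3.3136720)/(-216.0928447) = 3.2966058;  |Δ| = 0.3902779
h(3.2966058) = -14.1737731
t₄ = 3.2966058 − (-14.1737731)·(0.3902779)/(11.2772236) = 3.7871264;  |Δ| = 0.4905206
h(3.7871264) = 4.3162029
t₅ = 3.7871264 − 4.3162029·(0.4905206)/(18.4899761) = 3.6726219;  |Δ| = 0.1145045
h(3.6726219) = -0.4631207
t₆ = 3.6726219 − (-0.4631207)·(-0.1145045)/(-4.7793236) = 3.6837174;  |Δ| = 0.0110956
h(3.6837174) = -0.0127858
t₇ = 3.6837174 − (-0.0127858)·(0.0110956)/(0.4503348) = 3.6840325;  |Δ| = 0.0003150
|t₇ − t₆| = 0.0003150 < 0.001

n = 7, tₙ = 3.68403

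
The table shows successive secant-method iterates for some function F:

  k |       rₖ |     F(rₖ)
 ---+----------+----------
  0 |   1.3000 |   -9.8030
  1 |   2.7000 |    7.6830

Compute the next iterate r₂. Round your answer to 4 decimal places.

r₂ = 2.7000 − 7.6830·(2.7000 − 1.3000) / (7.6830 − (-9.8030))
   = 2.7000 − (10.756200)/(17.486000) = 2.084868

2.0849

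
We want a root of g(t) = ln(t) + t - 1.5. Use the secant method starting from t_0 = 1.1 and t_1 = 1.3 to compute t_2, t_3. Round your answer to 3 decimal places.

g(1.1) = -0.30469, g(1.3) = 0.06236
t_2 = 1.30000 − 0.06236·(1.30000 − 1.10000) / (0.06236 − (-0.30469)) = 1.30000 − (0.01247)/(0.36705) = 1.26602
g(1.26602) = 0.00190
t_3 = 1.26602 − 0.00190·(1.26602 − 1.30000) / (0.00190 − 0.06236) = 1.26602 − (-0.00006)/(-0.06047) = 1.26495

1.266, 1.265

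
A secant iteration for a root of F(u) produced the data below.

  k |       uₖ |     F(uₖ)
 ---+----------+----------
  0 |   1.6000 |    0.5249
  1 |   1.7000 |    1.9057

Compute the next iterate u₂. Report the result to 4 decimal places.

1.5620

u₂ = 1.7000 − 1.9057·(1.7000 − 1.6000) / (1.9057 − 0.5249)
   = 1.7000 − (0.190570)/(1.380800) = 1.561986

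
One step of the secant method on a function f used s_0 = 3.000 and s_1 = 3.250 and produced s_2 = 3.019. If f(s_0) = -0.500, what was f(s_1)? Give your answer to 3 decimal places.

6.079

The secant line through (3.000, -0.500) and (3.250, f(s_1)) crosses zero at s_2 = 3.019.
So (3.000, -0.500), (3.250, f(s_1)), (3.019, 0) are collinear:
f(s_1) = -0.500 · (3.250 − 3.019) / (3.000 − 3.019) = -0.500 · (0.23100)/(-0.01900) = 6.07895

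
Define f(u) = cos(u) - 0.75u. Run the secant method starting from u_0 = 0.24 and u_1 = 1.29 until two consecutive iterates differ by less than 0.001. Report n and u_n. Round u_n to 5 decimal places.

f(0.24) = 0.7913380, f(1.29) = -0.6903791
u_2 = 1.2900000 − (-0.6903791)·(1.0500000)/(-1.4817171) = 0.8007716;  |Δ| = 0.4892284
f(0.8007716) = 0.0955743
u_3 = 0.8007716 − 0.0955743·(-0.4892284)/(0.7859534) = 0.8602632;  |Δ| = 0.0594916
f(0.8602632) = 0.0070405
u_4 = 0.8602632 − 0.0070405·(0.0594916)/(-0.0885338) = 0.8649942;  |Δ| = 0.0047310
f(0.8649942) = -0.0001012
u_5 = 0.8649942 − (-0.0001012)·(0.0047310)/(-0.0071417) = 0.8649272;  |Δ| = 0.0000670
|u_5 − u_4| = 0.0000670 < 0.001

n = 5, u_n = 0.86493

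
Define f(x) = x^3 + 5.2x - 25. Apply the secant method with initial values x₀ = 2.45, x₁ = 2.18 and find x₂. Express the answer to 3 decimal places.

f(2.45) = 2.44613, f(2.18) = -3.30377
x₂ = 2.18000 − (-3.30377)·(2.18000 − 2.45000) / (-3.30377 − 2.44613) = 2.18000 − (0.89202)/(-5.74989) = 2.33514

2.335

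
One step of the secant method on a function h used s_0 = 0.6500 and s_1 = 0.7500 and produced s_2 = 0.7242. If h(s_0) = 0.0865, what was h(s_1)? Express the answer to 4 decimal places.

-0.0301

The secant line through (0.6500, 0.0865) and (0.7500, h(s_1)) crosses zero at s_2 = 0.7242.
So (0.6500, 0.0865), (0.7500, h(s_1)), (0.7242, 0) are collinear:
h(s_1) = 0.0865 · (0.7500 − 0.7242) / (0.6500 − 0.7242) = 0.0865 · (0.025800)/(-0.074200) = -0.030077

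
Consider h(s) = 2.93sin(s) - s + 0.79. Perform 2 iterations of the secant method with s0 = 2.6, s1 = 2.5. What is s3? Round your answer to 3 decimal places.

2.513

h(2.6) = -0.29958, h(2.5) = 0.04352
s2 = 2.50000 − 0.04352·(2.50000 − 2.60000) / (0.04352 − (-0.29958)) = 2.50000 − (-0.00435)/(0.34310) = 2.51269
h(2.51269) = 0.00092
s3 = 2.51269 − 0.00092·(2.51269 − 2.50000) / (0.00092 − 0.04352) = 2.51269 − (0.00001)/(-0.04260) = 2.51296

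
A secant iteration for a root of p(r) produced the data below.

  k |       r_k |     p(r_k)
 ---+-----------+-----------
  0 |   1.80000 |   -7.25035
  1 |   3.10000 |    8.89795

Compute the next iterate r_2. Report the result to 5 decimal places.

2.38368

r_2 = 3.10000 − 8.89795·(3.10000 − 1.80000) / (8.89795 − (-7.25035))
   = 3.10000 − (11.5673350)/(16.1483000) = 2.3836809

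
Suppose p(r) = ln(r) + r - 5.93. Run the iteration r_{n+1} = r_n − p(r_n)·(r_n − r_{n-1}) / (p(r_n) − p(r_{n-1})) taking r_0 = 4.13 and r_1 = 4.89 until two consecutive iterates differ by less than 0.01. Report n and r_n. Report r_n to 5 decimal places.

p(4.13) = -0.3817226, p(4.89) = 0.5471923
r_2 = 4.8900000 − 0.5471923·(0.7600000)/(0.9289149) = 4.4423097;  |Δ| = 0.4476903
p(4.4423097) = 0.0034842
r_3 = 4.4423097 − 0.0034842·(-0.4476903)/(-0.5437081) = 4.4394408;  |Δ| = 0.0028689
|r_3 − r_2| = 0.0028689 < 0.01

n = 3, r_n = 4.43944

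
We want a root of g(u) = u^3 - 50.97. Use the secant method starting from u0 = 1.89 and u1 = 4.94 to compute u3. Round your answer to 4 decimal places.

3.5214

g(1.89) = -44.218731, g(4.94) = 69.583784
u2 = 4.940000 − 69.583784·(4.940000 − 1.890000) / (69.583784 − (-44.218731)) = 4.940000 − (212.230541)/(113.802515) = 3.075098
g(3.075098) = -21.891174
u3 = 3.075098 − (-21.891174)·(3.075098 − 4.940000) / (-21.891174 − 69.583784) = 3.075098 − (40.824895)/(-91.474958) = 3.521394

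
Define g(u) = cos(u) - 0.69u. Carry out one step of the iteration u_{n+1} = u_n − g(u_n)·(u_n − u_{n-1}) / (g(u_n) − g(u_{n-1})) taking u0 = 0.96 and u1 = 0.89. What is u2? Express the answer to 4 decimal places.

g(0.96) = -0.088880, g(0.89) = 0.015312
u2 = 0.890000 − 0.015312·(0.890000 − 0.960000) / (0.015312 − (-0.088880)) = 0.890000 − (-0.001072)/(0.104192) = 0.900287

0.9003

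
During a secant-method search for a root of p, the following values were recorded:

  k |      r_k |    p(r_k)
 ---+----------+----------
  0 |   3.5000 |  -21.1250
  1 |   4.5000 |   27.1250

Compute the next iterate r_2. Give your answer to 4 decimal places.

r_2 = 4.5000 − 27.1250·(4.5000 − 3.5000) / (27.1250 − (-21.1250))
   = 4.5000 − (27.125000)/(48.250000) = 3.937824

3.9378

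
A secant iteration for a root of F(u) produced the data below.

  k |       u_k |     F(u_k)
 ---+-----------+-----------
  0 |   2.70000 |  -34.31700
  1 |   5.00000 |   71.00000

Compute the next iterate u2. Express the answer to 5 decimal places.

u2 = 5.00000 − 71.00000·(5.00000 − 2.70000) / (71.00000 − (-34.31700))
   = 5.00000 − (163.3000000)/(105.3170000) = 3.4494431

3.44944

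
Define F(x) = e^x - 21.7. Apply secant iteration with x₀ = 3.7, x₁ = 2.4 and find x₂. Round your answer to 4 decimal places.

2.8717

F(3.7) = 18.747304, F(2.4) = -10.676824
x₂ = 2.400000 − (-10.676824)·(2.400000 − 3.700000) / (-10.676824 − 18.747304) = 2.400000 − (13.879871)/(-29.424128) = 2.871717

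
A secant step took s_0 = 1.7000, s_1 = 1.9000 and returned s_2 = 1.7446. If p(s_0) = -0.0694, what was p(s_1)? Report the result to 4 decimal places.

0.2418

The secant line through (1.7000, -0.0694) and (1.9000, p(s_1)) crosses zero at s_2 = 1.7446.
So (1.7000, -0.0694), (1.9000, p(s_1)), (1.7446, 0) are collinear:
p(s_1) = -0.0694 · (1.9000 − 1.7446) / (1.7000 − 1.7446) = -0.0694 · (0.155400)/(-0.044600) = 0.241811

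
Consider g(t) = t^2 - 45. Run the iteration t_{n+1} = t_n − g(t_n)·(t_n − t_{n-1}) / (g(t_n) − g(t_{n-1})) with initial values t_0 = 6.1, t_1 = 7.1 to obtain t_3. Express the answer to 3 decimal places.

6.708

g(6.1) = -7.79000, g(7.1) = 5.41000
t_2 = 7.10000 − 5.41000·(7.10000 − 6.10000) / (5.41000 − (-7.79000)) = 7.10000 − (5.41000)/(13.20000) = 6.69015
g(6.69015) = -0.24187
t_3 = 6.69015 − (-0.24187)·(6.69015 − 7.10000) / (-0.24187 − 5.41000) = 6.69015 − (0.09913)/(-5.65187) = 6.70769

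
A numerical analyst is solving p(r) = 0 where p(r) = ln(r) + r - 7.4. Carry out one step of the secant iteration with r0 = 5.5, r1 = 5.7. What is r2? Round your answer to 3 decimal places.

5.666

p(5.5) = -0.19525, p(5.7) = 0.04047
r2 = 5.70000 − 0.04047·(5.70000 − 5.50000) / (0.04047 − (-0.19525)) = 5.70000 − (0.00809)/(0.23572) = 5.66567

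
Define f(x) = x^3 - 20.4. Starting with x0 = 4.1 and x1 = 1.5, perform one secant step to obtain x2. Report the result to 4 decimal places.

f(4.1) = 48.521000, f(1.5) = -17.025000
x2 = 1.500000 − (-17.025000)·(1.500000 − 4.100000) / (-17.025000 − 48.521000) = 1.500000 − (44.265000)/(-65.546000) = 2.175327

2.1753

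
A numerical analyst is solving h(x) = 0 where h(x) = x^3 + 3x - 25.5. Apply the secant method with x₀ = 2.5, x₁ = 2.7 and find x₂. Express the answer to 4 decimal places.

h(2.5) = -2.375000, h(2.7) = 2.283000
x₂ = 2.700000 − 2.283000·(2.700000 − 2.500000) / (2.283000 − (-2.375000)) = 2.700000 − (0.456600)/(4.658000) = 2.601975

2.6020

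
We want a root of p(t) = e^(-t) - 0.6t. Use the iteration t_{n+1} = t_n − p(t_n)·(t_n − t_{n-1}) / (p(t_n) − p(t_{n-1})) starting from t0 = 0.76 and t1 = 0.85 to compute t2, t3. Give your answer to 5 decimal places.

p(0.76) = 0.0116664, p(0.85) = -0.0825851
t2 = 0.8500000 − (-0.0825851)·(0.8500000 − 0.7600000) / (-0.0825851 − 0.0116664) = 0.8500000 − (-0.0074327)/(-0.0942515) = 0.7711402
p(0.7711402) = -0.0001987
t3 = 0.7711402 − (-0.0001987)·(0.7711402 − 0.8500000) / (-0.0001987 − (-0.0825851)) = 0.7711402 − (0.0000157)/(0.0823864) = 0.7709500

0.77114, 0.77095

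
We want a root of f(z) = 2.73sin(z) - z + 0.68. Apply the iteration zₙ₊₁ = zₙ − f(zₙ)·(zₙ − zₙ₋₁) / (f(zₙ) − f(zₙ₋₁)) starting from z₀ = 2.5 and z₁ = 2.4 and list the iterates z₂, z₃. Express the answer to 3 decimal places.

f(2.5) = -0.18617, f(2.4) = 0.12401
z₂ = 2.40000 − 0.12401·(2.40000 − 2.50000) / (0.12401 − (-0.18617)) = 2.40000 − (-0.01240)/(0.31019) = 2.43998
f(2.43998) = 0.00210
z₃ = 2.43998 − 0.00210·(2.43998 − 2.40000) / (0.00210 − 0.12401) = 2.43998 − (0.00008)/(-0.12192) = 2.44067

2.440, 2.441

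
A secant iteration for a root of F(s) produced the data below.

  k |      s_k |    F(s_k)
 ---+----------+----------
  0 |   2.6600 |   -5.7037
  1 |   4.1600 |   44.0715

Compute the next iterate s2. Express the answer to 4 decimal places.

s2 = 4.1600 − 44.0715·(4.1600 − 2.6600) / (44.0715 − (-5.7037))
   = 4.1600 − (66.107250)/(49.775200) = 2.831884

2.8319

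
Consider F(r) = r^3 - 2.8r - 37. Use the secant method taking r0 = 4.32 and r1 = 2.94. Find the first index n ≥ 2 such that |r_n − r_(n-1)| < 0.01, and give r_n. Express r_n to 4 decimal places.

n = 5, r_n = 3.6117

F(4.32) = 31.525568, F(2.94) = -19.819816
r2 = 2.940000 − (-19.819816)·(-1.380000)/(-51.345384) = 3.472693;  |Δ| = 0.532693
F(3.472693) = -4.844251
r3 = 3.472693 − (-4.844251)·(0.532693)/(14.975565) = 3.645007;  |Δ| = 0.172314
F(3.645007) = 1.221837
r4 = 3.645007 − 1.221837·(0.172314)/(6.066087) = 3.610300;  |Δ| = 0.034708
F(3.610300) = -0.051237
r5 = 3.610300 − (-0.051237)·(-0.034708)/(-1.273073) = 3.611697;  |Δ| = 0.001397
|r5 − r4| = 0.001397 < 0.01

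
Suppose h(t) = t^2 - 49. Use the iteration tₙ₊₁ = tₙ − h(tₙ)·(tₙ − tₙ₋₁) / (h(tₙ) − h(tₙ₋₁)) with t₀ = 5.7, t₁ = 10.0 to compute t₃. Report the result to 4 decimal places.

h(5.7) = -16.510000, h(10.0) = 51.000000
t₂ = 10.000000 − 51.000000·(10.000000 − 5.700000) / (51.000000 − (-16.510000)) = 10.000000 − (219.300000)/(67.510000) = 6.751592
h(6.751592) = -3.416001
t₃ = 6.751592 − (-3.416001)·(6.751592 − 10.000000) / (-3.416001 − 51.000000) = 6.751592 − (11.096563)/(-54.416001) = 6.955513

6.9555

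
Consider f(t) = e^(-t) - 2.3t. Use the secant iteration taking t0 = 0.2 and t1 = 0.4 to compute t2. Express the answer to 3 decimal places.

0.318

f(0.2) = 0.35873, f(0.4) = -0.24968
t2 = 0.40000 − (-0.24968)·(0.40000 − 0.20000) / (-0.24968 − 0.35873) = 0.40000 − (-0.04994)/(-0.60841) = 0.31792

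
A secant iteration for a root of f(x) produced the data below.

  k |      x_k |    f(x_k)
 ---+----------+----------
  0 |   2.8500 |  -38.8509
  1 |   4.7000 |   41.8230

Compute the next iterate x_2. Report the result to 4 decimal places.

x_2 = 4.7000 − 41.8230·(4.7000 − 2.8500) / (41.8230 − (-38.8509))
   = 4.7000 − (77.372550)/(80.673900) = 3.740922

3.7409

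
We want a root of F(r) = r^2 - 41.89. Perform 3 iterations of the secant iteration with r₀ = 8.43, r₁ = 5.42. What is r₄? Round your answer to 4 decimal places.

F(8.43) = 29.174900, F(5.42) = -12.513600
r₂ = 5.420000 − (-12.513600)·(5.420000 − 8.430000) / (-12.513600 − 29.174900) = 5.420000 − (37.665936)/(-41.688500) = 6.323509
F(6.323509) = -1.903234
r₃ = 6.323509 − (-1.903234)·(6.323509 − 5.420000) / (-1.903234 − (-12.513600)) = 6.323509 − (-1.719589)/(10.610366) = 6.485576
F(6.485576) = 0.172695
r₄ = 6.485576 − 0.172695·(6.485576 − 6.323509) / (0.172695 − (-1.903234)) = 6.485576 − (0.027988)/(2.075928) = 6.472094

6.4721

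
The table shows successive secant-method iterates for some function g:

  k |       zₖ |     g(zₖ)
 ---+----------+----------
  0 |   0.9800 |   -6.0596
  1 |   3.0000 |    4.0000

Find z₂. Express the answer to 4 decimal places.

2.1968

z₂ = 3.0000 − 4.0000·(3.0000 − 0.9800) / (4.0000 − (-6.0596))
   = 3.0000 − (8.080000)/(10.059600) = 2.196787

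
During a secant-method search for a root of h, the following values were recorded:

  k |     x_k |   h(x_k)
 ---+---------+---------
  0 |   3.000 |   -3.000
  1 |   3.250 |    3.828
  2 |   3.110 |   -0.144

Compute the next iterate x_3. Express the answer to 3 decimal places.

3.115

x_3 = 3.110 − (-0.144)·(3.110 − 3.250) / (-0.144 − 3.828)
   = 3.110 − (0.02016)/(-3.97200) = 3.11508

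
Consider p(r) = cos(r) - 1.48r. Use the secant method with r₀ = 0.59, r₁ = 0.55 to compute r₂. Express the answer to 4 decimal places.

0.5691

p(0.59) = -0.042259, p(0.55) = 0.038525
r₂ = 0.550000 − 0.038525·(0.550000 − 0.590000) / (0.038525 − (-0.042259)) = 0.550000 − (-0.001541)/(0.080784) = 0.569075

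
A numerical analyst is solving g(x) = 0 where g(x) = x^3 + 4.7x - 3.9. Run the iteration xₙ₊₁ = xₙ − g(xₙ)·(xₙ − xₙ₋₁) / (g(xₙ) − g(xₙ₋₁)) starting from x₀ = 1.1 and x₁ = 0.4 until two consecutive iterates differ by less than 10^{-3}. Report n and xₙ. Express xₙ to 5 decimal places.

g(1.1) = 2.6010000, g(0.4) = -1.9560000
x₂ = 0.4000000 − (-1.9560000)·(-0.7000000)/(-4.5570000) = 0.7004608;  |Δ| = 0.3004608
g(0.7004608) = -0.2641562
x₃ = 0.7004608 − (-0.2641562)·(0.3004608)/(1.6918438) = 0.7473733;  |Δ| = 0.0469125
g(0.7473733) = 0.0301126
x₄ = 0.7473733 − 0.0301126·(0.0469125)/(0.2942688) = 0.7425728;  |Δ| = 0.0048006
g(0.7425728) = -0.0004428
x₅ = 0.7425728 − (-0.0004428)·(-0.0048006)/(-0.0305554) = 0.7426423;  |Δ| = 0.0000696
|x₅ − x₄| = 0.0000696 < 10^{-3}

n = 5, xₙ = 0.74264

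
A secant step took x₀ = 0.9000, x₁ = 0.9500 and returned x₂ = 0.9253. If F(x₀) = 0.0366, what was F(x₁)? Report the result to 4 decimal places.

-0.0357

The secant line through (0.9000, 0.0366) and (0.9500, F(x₁)) crosses zero at x₂ = 0.9253.
So (0.9000, 0.0366), (0.9500, F(x₁)), (0.9253, 0) are collinear:
F(x₁) = 0.0366 · (0.9500 − 0.9253) / (0.9000 − 0.9253) = 0.0366 · (0.024700)/(-0.025300) = -0.035732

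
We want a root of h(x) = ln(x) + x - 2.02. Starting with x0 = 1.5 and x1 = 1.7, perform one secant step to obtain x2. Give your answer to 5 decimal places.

1.57045

h(1.5) = -0.1145349, h(1.7) = 0.2106283
x2 = 1.7000000 − 0.2106283·(1.7000000 − 1.5000000) / (0.2106283 − (-0.1145349)) = 1.7000000 − (0.0421257)/(0.3251631) = 1.5704476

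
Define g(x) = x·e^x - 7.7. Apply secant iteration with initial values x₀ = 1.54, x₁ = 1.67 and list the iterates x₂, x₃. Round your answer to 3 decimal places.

g(1.54) = -0.51653, g(1.67) = 1.17132
x₂ = 1.67000 − 1.17132·(1.67000 − 1.54000) / (1.17132 − (-0.51653)) = 1.67000 − (0.15227)/(1.68785) = 1.57978
g(1.57978) = -0.03188
x₃ = 1.57978 − (-0.03188)·(1.57978 − 1.67000) / (-0.03188 − 1.17132) = 1.57978 − (0.00288)/(-1.20320) = 1.58217

1.580, 1.582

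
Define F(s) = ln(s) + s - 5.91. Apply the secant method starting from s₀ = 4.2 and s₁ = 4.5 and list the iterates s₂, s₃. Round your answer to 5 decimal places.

F(4.2) = -0.2749155, F(4.5) = 0.0940774
s₂ = 4.5000000 − 0.0940774·(4.5000000 − 4.2000000) / (0.0940774 − (-0.2749155)) = 4.5000000 − (0.0282232)/(0.3689929) = 4.4235128
F(4.4235128) = 0.0004470
s₃ = 4.4235128 − 0.0004470·(4.4235128 − 4.5000000) / (0.0004470 − 0.0940774) = 4.4235128 − (-0.0000342)/(-0.0936304) = 4.4231477

4.42351, 4.42315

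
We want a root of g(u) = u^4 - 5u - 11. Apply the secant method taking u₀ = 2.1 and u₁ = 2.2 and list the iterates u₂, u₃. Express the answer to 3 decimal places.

2.159, 2.161

g(2.1) = -2.05190, g(2.2) = 1.42560
u₂ = 2.20000 − 1.42560·(2.20000 − 2.10000) / (1.42560 − (-2.05190)) = 2.20000 − (0.14256)/(3.47750) = 2.15901
g(2.15901) = -0.06728
u₃ = 2.15901 − (-0.06728)·(2.15901 − 2.20000) / (-0.06728 − 1.42560) = 2.15901 − (0.00276)/(-1.49288) = 2.16085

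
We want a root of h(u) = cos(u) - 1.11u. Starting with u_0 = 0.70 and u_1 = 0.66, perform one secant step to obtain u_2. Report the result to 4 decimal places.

h(0.70) = -0.012158, h(0.66) = 0.057392
u_2 = 0.660000 − 0.057392·(0.660000 − 0.700000) / (0.057392 − (-0.012158)) = 0.660000 − (-0.002296)/(0.069550) = 0.693008

0.6930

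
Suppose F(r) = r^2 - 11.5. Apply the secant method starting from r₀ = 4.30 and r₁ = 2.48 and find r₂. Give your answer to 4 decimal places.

F(4.30) = 6.990000, F(2.48) = -5.349600
r₂ = 2.480000 − (-5.349600)·(2.480000 − 4.300000) / (-5.349600 − 6.990000) = 2.480000 − (9.736272)/(-12.339600) = 3.269027

3.2690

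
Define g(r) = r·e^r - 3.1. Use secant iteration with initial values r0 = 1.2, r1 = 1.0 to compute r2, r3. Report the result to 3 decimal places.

g(1.2) = 0.88414, g(1.0) = -0.38172
r2 = 1.00000 − (-0.38172)·(1.00000 − 1.20000) / (-0.38172 − 0.88414) = 1.00000 − (0.07634)/(-1.26586) = 1.06031
g(1.06031) = -0.03860
r3 = 1.06031 − (-0.03860)·(1.06031 − 1.00000) / (-0.03860 − (-0.38172)) = 1.06031 − (-0.00233)/(0.34311) = 1.06710

1.060, 1.067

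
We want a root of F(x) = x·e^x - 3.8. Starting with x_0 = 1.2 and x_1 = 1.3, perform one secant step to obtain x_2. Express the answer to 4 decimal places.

F(1.2) = 0.184140, F(1.3) = 0.970086
x_2 = 1.300000 − 0.970086·(1.300000 − 1.200000) / (0.970086 − 0.184140) = 1.300000 − (0.097009)/(0.785945) = 1.176571

1.1766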